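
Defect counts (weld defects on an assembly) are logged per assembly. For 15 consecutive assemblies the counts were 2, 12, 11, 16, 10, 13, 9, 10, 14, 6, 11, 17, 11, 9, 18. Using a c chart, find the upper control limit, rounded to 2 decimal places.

21.34

c̄ = (2 + 12 + 11 + 16 + 10 + 13 + 9 + 10 + 14 + 6 + 11 + 17 + 11 + 9 + 18) / 15 = 169 / 15 = 11.2667
UCL = c̄ + 3√c̄ = 11.2667 + 3 × √11.2667 = 11.2667 + 3 × 3.3566 = 21.3364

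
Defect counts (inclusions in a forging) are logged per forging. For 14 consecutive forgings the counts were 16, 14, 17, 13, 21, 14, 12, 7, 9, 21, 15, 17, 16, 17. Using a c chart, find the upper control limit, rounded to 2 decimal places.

c̄ = (16 + 14 + 17 + 13 + 21 + 14 + 12 + 7 + 9 + 21 + 15 + 17 + 16 + 17) / 14 = 209 / 14 = 14.9286
UCL = c̄ + 3√c̄ = 14.9286 + 3 × √14.9286 = 14.9286 + 3 × 3.8638 = 26.5198

26.52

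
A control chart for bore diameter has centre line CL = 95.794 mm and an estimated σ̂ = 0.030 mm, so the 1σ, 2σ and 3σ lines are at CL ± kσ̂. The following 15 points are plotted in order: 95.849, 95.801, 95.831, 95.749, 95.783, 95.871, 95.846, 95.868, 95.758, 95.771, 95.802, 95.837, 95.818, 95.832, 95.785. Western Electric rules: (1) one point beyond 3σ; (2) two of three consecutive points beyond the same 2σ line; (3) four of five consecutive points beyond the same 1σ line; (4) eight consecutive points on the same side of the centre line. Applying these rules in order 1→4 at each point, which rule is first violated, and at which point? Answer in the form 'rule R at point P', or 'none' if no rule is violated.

rule 2 at point 8

Zone of each point (C = within 1σ̂, B = 1σ̂–2σ̂, A = 2σ̂–3σ̂, * = beyond 3σ̂; sign = side of CL): 1:+B, 2:+C, 3:+B, 4:-B, 5:-C, 6:+A, 7:+B, 8:+A, 9:-B, 10:-C, 11:+C, 12:+B, 13:+C, 14:+B, 15:-C
Rule 2 (two of three consecutive points beyond the same 2σ limit) is satisfied at point 8.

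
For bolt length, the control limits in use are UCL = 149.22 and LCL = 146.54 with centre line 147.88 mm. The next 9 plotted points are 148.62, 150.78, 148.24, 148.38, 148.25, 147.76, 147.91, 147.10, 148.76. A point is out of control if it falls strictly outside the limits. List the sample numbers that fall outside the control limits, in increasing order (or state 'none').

2

Compare each point to [146.54, 149.22]: sample 2 = 150.78 > UCL.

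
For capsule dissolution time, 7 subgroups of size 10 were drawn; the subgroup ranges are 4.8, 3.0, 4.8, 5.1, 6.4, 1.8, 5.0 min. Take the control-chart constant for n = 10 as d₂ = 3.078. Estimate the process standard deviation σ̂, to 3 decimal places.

R̄ = (4.8 + 3.0 + 4.8 + 5.1 + 6.4 + 1.8 + 5.0) / 7 = 4.4143
σ̂ = R̄ / d₂ = 4.4143 / 3.078 = 1.4341

1.434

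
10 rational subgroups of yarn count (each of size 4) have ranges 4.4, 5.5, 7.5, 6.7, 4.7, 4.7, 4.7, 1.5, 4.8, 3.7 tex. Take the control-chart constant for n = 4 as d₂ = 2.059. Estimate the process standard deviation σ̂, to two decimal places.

R̄ = (4.4 + 5.5 + 7.5 + 6.7 + 4.7 + 4.7 + 4.7 + 1.5 + 4.8 + 3.7) / 10 = 4.8200
σ̂ = R̄ / d₂ = 4.8200 / 2.059 = 2.3409

2.34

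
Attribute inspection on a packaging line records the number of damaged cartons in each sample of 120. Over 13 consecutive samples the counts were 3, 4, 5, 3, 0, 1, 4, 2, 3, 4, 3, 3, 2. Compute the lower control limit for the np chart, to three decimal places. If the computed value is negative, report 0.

0.000

p̄ = Σdᵢ / (k·n) = 37 / (13 × 120) = 0.02372
LCL = np̄ − 3·√(np̄(1−p̄)) = 2.8462 − 3 × 1.6669 = -2.1546 → 0 (negative, so LCL = 0)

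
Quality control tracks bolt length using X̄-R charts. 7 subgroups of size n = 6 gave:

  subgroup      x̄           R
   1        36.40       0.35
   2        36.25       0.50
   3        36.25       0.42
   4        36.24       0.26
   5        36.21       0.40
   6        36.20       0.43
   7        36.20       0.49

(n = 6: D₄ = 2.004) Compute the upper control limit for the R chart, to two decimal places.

0.82

R̄ = (0.35 + 0.50 + 0.42 + 0.26 + 0.40 + 0.43 + 0.49) / 7 = 2.8500 / 7 = 0.4071
UCL_R = D₄·R̄ = 2.004 × 0.4071 = 0.8159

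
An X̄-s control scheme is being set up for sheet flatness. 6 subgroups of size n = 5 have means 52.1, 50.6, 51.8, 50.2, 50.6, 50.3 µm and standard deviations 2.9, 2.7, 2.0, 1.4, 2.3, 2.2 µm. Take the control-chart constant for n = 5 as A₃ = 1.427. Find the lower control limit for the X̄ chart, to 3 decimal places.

47.723

X̄̄ = (52.1 + 50.6 + 51.8 + 50.2 + 50.6 + 50.3) / 6 = 50.9333
s̄ = (2.9 + 2.7 + 2.0 + 1.4 + 2.3 + 2.2) / 6 = 2.2500
LCL = X̄̄ − A₃·s̄ = 50.9333 − 1.427 × 2.2500 = 47.7226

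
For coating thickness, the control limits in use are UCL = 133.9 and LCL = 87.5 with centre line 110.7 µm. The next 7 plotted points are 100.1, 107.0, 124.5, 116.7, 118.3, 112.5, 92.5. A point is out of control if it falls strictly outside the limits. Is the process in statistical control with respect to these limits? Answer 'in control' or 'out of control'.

in control

All 7 points lie within [87.5, 133.9].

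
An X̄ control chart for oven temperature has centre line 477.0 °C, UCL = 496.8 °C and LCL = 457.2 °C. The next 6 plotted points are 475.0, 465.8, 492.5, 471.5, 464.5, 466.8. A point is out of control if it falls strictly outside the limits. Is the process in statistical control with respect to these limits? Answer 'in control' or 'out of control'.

All 6 points lie within [457.2, 496.8].

in control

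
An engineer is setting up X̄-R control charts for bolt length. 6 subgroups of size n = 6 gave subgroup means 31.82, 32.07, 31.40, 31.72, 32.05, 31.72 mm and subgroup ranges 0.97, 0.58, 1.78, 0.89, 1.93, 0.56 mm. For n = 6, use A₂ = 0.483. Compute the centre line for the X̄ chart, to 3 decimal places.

31.797

X̄̄ = (31.82 + 32.07 + 31.40 + 31.72 + 32.05 + 31.72) / 6 = 190.7800 / 6 = 31.7967
CL = X̄̄ = 31.7967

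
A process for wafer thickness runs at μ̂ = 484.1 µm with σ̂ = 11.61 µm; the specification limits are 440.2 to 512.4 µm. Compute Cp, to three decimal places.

1.036

Cp = (USL − LSL) / (6σ̂) = (512.4 − 440.2) / (6 × 11.61) = 72.2000 / 69.6600 = 1.0365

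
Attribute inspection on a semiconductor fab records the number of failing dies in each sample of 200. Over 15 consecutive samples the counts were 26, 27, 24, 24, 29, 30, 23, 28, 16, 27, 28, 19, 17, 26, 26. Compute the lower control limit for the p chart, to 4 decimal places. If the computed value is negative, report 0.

0.0536

p̄ = Σdᵢ / (k·n) = 370 / (15 × 200) = 0.12333
LCL = p̄ − 3·√(p̄(1−p̄)/n) = 0.12333 − 3 × 0.02325 = 0.05358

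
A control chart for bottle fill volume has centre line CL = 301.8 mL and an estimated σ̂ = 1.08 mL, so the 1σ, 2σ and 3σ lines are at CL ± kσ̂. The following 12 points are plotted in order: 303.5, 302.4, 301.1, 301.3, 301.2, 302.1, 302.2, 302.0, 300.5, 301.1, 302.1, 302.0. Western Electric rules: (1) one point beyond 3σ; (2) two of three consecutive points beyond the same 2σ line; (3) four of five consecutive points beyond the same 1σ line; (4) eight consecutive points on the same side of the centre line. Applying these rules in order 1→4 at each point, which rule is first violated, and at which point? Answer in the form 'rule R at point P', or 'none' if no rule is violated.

none

Zone of each point (C = within 1σ̂, B = 1σ̂–2σ̂, A = 2σ̂–3σ̂, * = beyond 3σ̂; sign = side of CL): 1:+B, 2:+C, 3:-C, 4:-C, 5:-C, 6:+C, 7:+C, 8:+C, 9:-B, 10:-C, 11:+C, 12:+C
No rule fires across all 12 points.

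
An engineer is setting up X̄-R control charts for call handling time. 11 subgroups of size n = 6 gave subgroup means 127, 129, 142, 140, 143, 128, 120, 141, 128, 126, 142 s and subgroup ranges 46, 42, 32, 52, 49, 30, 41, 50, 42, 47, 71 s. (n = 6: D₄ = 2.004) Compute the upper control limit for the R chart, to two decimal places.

91.46

R̄ = (46 + 42 + 32 + 52 + 49 + 30 + 41 + 50 + 42 + 47 + 71) / 11 = 502.0000 / 11 = 45.6364
UCL_R = D₄·R̄ = 2.004 × 45.6364 = 91.4553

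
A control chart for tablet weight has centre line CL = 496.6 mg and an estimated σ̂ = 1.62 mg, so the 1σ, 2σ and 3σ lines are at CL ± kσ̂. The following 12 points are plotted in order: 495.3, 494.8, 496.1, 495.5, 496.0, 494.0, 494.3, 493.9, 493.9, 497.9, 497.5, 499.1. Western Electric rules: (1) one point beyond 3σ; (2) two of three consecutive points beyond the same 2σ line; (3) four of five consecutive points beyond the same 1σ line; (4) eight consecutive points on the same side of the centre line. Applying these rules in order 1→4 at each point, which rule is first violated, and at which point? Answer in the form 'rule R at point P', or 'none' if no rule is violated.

rule 4 at point 8

Zone of each point (C = within 1σ̂, B = 1σ̂–2σ̂, A = 2σ̂–3σ̂, * = beyond 3σ̂; sign = side of CL): 1:-C, 2:-B, 3:-C, 4:-C, 5:-C, 6:-B, 7:-B, 8:-B, 9:-B, 10:+C, 11:+C, 12:+B
Rule 4 (eight consecutive points on the same side of the centre line) is satisfied at point 8.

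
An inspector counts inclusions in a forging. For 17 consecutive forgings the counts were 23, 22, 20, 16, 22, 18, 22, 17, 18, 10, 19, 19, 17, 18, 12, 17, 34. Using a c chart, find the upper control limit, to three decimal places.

c̄ = (23 + 22 + 20 + 16 + 22 + 18 + 22 + 17 + 18 + 10 + 19 + 19 + 17 + 18 + 12 + 17 + 34) / 17 = 324 / 17 = 19.0588
UCL = c̄ + 3√c̄ = 19.0588 + 3 × √19.0588 = 19.0588 + 3 × 4.3656 = 32.1557

32.156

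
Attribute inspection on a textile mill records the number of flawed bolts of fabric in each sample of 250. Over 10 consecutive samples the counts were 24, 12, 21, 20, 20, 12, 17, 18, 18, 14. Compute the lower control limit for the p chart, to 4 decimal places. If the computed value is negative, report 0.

0.0219

p̄ = Σdᵢ / (k·n) = 176 / (10 × 250) = 0.07040
LCL = p̄ − 3·√(p̄(1−p̄)/n) = 0.07040 − 3 × 0.01618 = 0.02186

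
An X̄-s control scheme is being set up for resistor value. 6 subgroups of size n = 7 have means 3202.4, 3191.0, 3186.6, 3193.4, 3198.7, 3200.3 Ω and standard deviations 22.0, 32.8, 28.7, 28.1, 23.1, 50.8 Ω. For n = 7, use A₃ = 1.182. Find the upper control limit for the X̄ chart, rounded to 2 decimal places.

3231.94

X̄̄ = (3202.4 + 3191.0 + 3186.6 + 3193.4 + 3198.7 + 3200.3) / 6 = 3195.4000
s̄ = (22.0 + 32.8 + 28.7 + 28.1 + 23.1 + 50.8) / 6 = 30.9167
UCL = X̄̄ + A₃·s̄ = 3195.4000 + 1.182 × 30.9167 = 3231.9435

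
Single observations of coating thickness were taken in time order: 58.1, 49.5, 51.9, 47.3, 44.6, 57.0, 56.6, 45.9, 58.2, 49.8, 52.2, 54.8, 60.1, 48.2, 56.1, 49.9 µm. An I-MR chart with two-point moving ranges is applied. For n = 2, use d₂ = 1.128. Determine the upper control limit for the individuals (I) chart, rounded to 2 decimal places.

70.03

X̄ = (58.1 + 49.5 + 51.9 + 47.3 + 44.6 + 57.0 + 56.6 + 45.9 + 58.2 + 49.8 + 52.2 + 54.8 + 60.1 + 48.2 + 56.1 + 49.9) / 16 = 52.5125
Moving ranges: 8.6, 2.4, 4.6, 2.7, 12.4, 0.4, 10.7, 12.3, 8.4, 2.4, 2.6, 5.3, 11.9, 7.9, 6.2; M̄R̄ = 98.8000 / 15 = 6.5867
UCL = X̄ + 3·M̄R̄/d₂ = 52.5125 + 3 × 6.5867 / 1.128 = 70.0302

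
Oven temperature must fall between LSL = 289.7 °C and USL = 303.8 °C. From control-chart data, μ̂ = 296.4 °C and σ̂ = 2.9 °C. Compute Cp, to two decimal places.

Cp = (USL − LSL) / (6σ̂) = (303.8 − 289.7) / (6 × 2.9) = 14.1000 / 17.4000 = 0.8103

0.81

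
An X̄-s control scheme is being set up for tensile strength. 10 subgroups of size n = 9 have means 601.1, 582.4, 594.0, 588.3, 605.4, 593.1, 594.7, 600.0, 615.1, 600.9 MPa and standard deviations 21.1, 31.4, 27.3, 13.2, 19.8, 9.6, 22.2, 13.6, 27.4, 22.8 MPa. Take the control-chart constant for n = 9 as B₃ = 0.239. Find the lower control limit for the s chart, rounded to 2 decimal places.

s̄ = (21.1 + 31.4 + 27.3 + 13.2 + 19.8 + 9.6 + 22.2 + 13.6 + 27.4 + 22.8) / 10 = 20.8400
LCL_s = B₃·s̄ = 0.239 × 20.8400 = 4.9808

4.98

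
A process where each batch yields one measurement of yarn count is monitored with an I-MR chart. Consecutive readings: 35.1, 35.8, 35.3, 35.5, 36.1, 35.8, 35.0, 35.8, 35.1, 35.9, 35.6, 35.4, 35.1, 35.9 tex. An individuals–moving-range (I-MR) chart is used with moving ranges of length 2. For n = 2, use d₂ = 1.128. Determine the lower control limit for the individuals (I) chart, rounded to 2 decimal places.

X̄ = (35.1 + 35.8 + 35.3 + 35.5 + 36.1 + 35.8 + 35.0 + 35.8 + 35.1 + 35.9 + 35.6 + 35.4 + 35.1 + 35.9) / 14 = 35.5286
Moving ranges: 0.7, 0.5, 0.2, 0.6, 0.3, 0.8, 0.8, 0.7, 0.8, 0.3, 0.2, 0.3, 0.8; M̄R̄ = 7.0000 / 13 = 0.5385
LCL = X̄ − 3·M̄R̄/d₂ = 35.5286 − 3 × 0.5385 / 1.128 = 34.0965

34.10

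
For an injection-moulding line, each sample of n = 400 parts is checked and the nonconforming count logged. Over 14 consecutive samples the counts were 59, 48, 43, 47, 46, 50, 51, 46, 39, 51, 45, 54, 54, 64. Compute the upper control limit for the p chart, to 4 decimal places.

p̄ = Σdᵢ / (k·n) = 697 / (14 × 400) = 0.12446
UCL = p̄ + 3·√(p̄(1−p̄)/n) = 0.12446 + 3 × √(0.12446×0.87554/400) = 0.12446 + 3 × 0.01651 = 0.17398

0.1740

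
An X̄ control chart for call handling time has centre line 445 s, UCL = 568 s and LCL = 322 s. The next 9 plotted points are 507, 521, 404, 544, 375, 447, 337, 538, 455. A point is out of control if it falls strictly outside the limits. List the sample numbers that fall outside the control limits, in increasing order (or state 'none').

All 9 points lie within [322, 568].

none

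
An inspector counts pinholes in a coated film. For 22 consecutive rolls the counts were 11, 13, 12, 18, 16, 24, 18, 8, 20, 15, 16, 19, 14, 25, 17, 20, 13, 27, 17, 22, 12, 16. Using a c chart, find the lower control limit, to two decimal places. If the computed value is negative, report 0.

4.60

c̄ = (11 + 13 + 12 + 18 + 16 + 24 + 18 + 8 + 20 + 15 + 16 + 19 + 14 + 25 + 17 + 20 + 13 + 27 + 17 + 22 + 12 + 16) / 22 = 373 / 22 = 16.9545
LCL = c̄ − 3√c̄ = 16.9545 − 3 × 4.1176 = 4.6018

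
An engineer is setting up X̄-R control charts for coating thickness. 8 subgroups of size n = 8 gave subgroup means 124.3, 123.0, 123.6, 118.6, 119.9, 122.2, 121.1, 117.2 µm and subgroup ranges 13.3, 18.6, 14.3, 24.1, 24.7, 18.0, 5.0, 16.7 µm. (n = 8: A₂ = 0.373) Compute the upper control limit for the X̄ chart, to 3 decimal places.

127.518

X̄̄ = (124.3 + 123.0 + 123.6 + 118.6 + 119.9 + 122.2 + 121.1 + 117.2) / 8 = 969.9000 / 8 = 121.2375
R̄ = (13.3 + 18.6 + 14.3 + 24.1 + 24.7 + 18.0 + 5.0 + 16.7) / 8 = 134.7000 / 8 = 16.8375
UCL = X̄̄ + A₂·R̄ = 121.2375 + 0.373 × 16.8375 = 127.5179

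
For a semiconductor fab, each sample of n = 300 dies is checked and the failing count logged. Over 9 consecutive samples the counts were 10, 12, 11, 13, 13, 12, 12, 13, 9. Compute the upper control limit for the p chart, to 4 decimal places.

0.0724

p̄ = Σdᵢ / (k·n) = 105 / (9 × 300) = 0.03889
UCL = p̄ + 3·√(p̄(1−p̄)/n) = 0.03889 + 3 × √(0.03889×0.96111/300) = 0.03889 + 3 × 0.01116 = 0.07237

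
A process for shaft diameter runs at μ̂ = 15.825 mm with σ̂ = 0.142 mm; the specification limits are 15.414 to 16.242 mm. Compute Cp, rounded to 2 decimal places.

0.97

Cp = (USL − LSL) / (6σ̂) = (16.242 − 15.414) / (6 × 0.142) = 0.8280 / 0.8520 = 0.9718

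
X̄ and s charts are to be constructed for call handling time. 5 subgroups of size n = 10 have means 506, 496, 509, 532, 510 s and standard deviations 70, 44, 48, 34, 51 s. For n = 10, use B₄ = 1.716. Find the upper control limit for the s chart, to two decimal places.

s̄ = (70 + 44 + 48 + 34 + 51) / 5 = 49.4000
UCL_s = B₄·s̄ = 1.716 × 49.4000 = 84.7704

84.77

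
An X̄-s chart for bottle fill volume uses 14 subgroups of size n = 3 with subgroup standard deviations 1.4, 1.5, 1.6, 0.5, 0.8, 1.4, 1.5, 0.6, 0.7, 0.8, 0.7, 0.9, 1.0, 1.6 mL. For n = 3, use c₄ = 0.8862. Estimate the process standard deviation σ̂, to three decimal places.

s̄ = (1.4 + 1.5 + 1.6 + 0.5 + 0.8 + 1.4 + 1.5 + 0.6 + 0.7 + 0.8 + 0.7 + 0.9 + 1.0 + 1.6) / 14 = 1.0714
σ̂ = s̄ / c₄ = 1.0714 / 0.8862 = 1.2090

1.209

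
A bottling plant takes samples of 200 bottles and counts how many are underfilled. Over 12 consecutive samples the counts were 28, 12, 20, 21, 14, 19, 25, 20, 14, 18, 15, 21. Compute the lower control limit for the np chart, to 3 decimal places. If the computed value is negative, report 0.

p̄ = Σdᵢ / (k·n) = 227 / (12 × 200) = 0.09458
LCL = np̄ − 3·√(np̄(1−p̄)) = 18.9167 − 3 × 4.1385 = 6.5011

6.501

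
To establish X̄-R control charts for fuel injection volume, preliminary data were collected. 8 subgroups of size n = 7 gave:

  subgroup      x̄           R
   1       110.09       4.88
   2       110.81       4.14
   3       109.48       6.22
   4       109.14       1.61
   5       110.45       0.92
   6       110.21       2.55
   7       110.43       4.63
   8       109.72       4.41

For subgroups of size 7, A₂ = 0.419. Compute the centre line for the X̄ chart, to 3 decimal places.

110.041

X̄̄ = (110.09 + 110.81 + 109.48 + 109.14 + 110.45 + 110.21 + 110.43 + 109.72) / 8 = 880.3300 / 8 = 110.0413
CL = X̄̄ = 110.0413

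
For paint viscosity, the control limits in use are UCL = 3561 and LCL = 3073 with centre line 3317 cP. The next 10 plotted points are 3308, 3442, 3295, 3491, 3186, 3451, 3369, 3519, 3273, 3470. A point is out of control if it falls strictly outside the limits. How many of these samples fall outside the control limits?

All 10 points lie within [3073, 3561].

0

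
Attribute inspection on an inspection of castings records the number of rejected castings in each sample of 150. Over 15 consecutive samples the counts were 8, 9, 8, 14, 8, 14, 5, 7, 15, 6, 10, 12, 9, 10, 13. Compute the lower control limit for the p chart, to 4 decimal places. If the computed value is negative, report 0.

0.0051

p̄ = Σdᵢ / (k·n) = 148 / (15 × 150) = 0.06578
LCL = p̄ − 3·√(p̄(1−p̄)/n) = 0.06578 − 3 × 0.02024 = 0.00506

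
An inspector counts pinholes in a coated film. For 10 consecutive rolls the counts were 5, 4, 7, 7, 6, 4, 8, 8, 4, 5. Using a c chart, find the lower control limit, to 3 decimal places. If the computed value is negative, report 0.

0.000

c̄ = (5 + 4 + 7 + 7 + 6 + 4 + 8 + 8 + 4 + 5) / 10 = 58 / 10 = 5.8000
LCL = c̄ − 3√c̄ = 5.8000 − 3 × 2.4083 = -1.4250 → 0 (cannot be negative)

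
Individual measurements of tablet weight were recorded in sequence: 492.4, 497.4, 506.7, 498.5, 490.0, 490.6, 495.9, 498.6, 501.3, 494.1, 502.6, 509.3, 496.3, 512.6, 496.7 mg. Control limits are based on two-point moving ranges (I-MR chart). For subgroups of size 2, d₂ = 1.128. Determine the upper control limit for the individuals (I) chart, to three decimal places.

X̄ = (492.4 + 497.4 + 506.7 + 498.5 + 490.0 + 490.6 + 495.9 + 498.6 + 501.3 + 494.1 + 502.6 + 509.3 + 496.3 + 512.6 + 496.7) / 15 = 498.8667
Moving ranges: 5.0, 9.3, 8.2, 8.5, 0.6, 5.3, 2.7, 2.7, 7.2, 8.5, 6.7, 13.0, 16.3, 15.9; M̄R̄ = 109.9000 / 14 = 7.8500
UCL = X̄ + 3·M̄R̄/d₂ = 498.8667 + 3 × 7.8500 / 1.128 = 519.7443

519.744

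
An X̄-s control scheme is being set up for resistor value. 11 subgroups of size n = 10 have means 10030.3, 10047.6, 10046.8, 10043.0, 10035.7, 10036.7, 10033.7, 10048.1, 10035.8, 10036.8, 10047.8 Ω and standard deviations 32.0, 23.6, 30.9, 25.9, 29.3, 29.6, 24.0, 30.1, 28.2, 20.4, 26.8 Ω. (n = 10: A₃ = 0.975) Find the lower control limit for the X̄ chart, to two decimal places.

10013.55

X̄̄ = (10030.3 + 10047.6 + 10046.8 + 10043.0 + 10035.7 + 10036.7 + 10033.7 + 10048.1 + 10035.8 + 10036.8 + 10047.8) / 11 = 10040.2091
s̄ = (32.0 + 23.6 + 30.9 + 25.9 + 29.3 + 29.6 + 24.0 + 30.1 + 28.2 + 20.4 + 26.8) / 11 = 27.3455
LCL = X̄̄ − A₃·s̄ = 10040.2091 − 0.975 × 27.3455 = 10013.5473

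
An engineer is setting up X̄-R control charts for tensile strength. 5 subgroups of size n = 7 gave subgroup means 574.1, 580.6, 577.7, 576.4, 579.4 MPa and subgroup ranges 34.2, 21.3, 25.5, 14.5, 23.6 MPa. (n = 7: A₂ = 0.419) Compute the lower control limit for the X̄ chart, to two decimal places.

X̄̄ = (574.1 + 580.6 + 577.7 + 576.4 + 579.4) / 5 = 2888.2000 / 5 = 577.6400
R̄ = (34.2 + 21.3 + 25.5 + 14.5 + 23.6) / 5 = 119.1000 / 5 = 23.8200
LCL = X̄̄ − A₂·R̄ = 577.6400 − 0.419 × 23.8200 = 567.6594

567.66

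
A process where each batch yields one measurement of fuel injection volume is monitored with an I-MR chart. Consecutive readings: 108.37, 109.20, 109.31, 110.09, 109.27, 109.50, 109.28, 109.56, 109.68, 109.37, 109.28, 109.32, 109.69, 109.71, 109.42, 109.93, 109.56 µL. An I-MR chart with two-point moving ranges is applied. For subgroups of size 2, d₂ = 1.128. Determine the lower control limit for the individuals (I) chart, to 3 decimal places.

X̄ = (108.37 + 109.20 + 109.31 + 110.09 + 109.27 + 109.50 + 109.28 + 109.56 + 109.68 + 109.37 + 109.28 + 109.32 + 109.69 + 109.71 + 109.42 + 109.93 + 109.56) / 17 = 109.4435
Moving ranges: 0.83, 0.11, 0.78, 0.82, 0.23, 0.22, 0.28, 0.12, 0.31, 0.09, 0.04, 0.37, 0.02, 0.29, 0.51, 0.37; M̄R̄ = 5.3900 / 16 = 0.3369
LCL = X̄ − 3·M̄R̄/d₂ = 109.4435 − 3 × 0.3369 / 1.128 = 108.5476

108.548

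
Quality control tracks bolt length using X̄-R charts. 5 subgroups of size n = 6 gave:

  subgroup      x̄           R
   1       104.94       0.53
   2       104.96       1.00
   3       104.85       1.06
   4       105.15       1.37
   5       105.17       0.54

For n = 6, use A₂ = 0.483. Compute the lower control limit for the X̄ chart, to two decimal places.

104.58

X̄̄ = (104.94 + 104.96 + 104.85 + 105.15 + 105.17) / 5 = 525.0700 / 5 = 105.0140
R̄ = (0.53 + 1.00 + 1.06 + 1.37 + 0.54) / 5 = 4.5000 / 5 = 0.9000
LCL = X̄̄ − A₂·R̄ = 105.0140 − 0.483 × 0.9000 = 104.5793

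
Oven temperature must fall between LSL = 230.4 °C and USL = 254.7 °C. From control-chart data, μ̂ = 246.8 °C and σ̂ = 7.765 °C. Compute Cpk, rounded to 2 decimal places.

Cpu = (USL − μ̂) / (3σ̂) = (254.7 − 246.8) / (3 × 7.765) = 0.3391; Cpl = (μ̂ − LSL) / (3σ̂) = (246.8 − 230.4) / (3 × 7.765) = 0.7040; Cpk = min(Cpu, Cpl) = 0.3391

0.34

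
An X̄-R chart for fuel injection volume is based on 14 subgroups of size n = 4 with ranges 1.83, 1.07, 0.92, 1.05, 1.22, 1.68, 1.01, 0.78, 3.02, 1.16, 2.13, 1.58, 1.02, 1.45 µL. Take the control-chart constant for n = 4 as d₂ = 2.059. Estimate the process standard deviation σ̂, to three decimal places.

0.691

R̄ = (1.83 + 1.07 + 0.92 + 1.05 + 1.22 + 1.68 + 1.01 + 0.78 + 3.02 + 1.16 + 2.13 + 1.58 + 1.02 + 1.45) / 14 = 1.4229
σ̂ = R̄ / d₂ = 1.4229 / 2.059 = 0.6910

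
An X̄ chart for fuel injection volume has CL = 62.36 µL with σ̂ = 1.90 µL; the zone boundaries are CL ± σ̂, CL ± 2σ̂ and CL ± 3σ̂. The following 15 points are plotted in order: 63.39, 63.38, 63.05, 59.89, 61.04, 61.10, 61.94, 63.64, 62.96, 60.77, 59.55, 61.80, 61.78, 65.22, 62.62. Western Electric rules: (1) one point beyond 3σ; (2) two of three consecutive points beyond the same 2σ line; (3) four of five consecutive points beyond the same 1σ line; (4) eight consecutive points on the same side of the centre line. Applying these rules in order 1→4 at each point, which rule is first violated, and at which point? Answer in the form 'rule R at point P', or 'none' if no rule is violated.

none

Zone of each point (C = within 1σ̂, B = 1σ̂–2σ̂, A = 2σ̂–3σ̂, * = beyond 3σ̂; sign = side of CL): 1:+C, 2:+C, 3:+C, 4:-B, 5:-C, 6:-C, 7:-C, 8:+C, 9:+C, 10:-C, 11:-B, 12:-C, 13:-C, 14:+B, 15:+C
No rule fires across all 15 points.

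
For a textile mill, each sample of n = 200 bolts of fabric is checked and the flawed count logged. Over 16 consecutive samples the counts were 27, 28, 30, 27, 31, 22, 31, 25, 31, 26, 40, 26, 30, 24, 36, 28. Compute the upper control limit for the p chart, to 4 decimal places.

0.2189

p̄ = Σdᵢ / (k·n) = 462 / (16 × 200) = 0.14438
UCL = p̄ + 3·√(p̄(1−p̄)/n) = 0.14438 + 3 × √(0.14438×0.85562/200) = 0.14438 + 3 × 0.02485 = 0.21893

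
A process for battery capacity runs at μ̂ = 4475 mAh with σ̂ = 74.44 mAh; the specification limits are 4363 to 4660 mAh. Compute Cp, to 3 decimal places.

0.665

Cp = (USL − LSL) / (6σ̂) = (4660 − 4363) / (6 × 74.44) = 297.0000 / 446.6400 = 0.6650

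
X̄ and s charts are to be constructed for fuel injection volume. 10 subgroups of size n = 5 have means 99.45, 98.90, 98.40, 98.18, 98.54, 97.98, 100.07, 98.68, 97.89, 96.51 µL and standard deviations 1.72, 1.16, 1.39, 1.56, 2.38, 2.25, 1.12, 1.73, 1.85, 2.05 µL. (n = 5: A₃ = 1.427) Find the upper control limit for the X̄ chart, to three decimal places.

100.916

X̄̄ = (99.45 + 98.90 + 98.40 + 98.18 + 98.54 + 97.98 + 100.07 + 98.68 + 97.89 + 96.51) / 10 = 98.4600
s̄ = (1.72 + 1.16 + 1.39 + 1.56 + 2.38 + 2.25 + 1.12 + 1.73 + 1.85 + 2.05) / 10 = 1.7210
UCL = X̄̄ + A₃·s̄ = 98.4600 + 1.427 × 1.7210 = 100.9159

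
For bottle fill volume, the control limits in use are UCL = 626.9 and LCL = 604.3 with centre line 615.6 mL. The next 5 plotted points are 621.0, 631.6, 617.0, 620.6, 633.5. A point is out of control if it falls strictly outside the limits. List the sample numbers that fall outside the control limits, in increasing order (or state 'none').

2, 5

Compare each point to [604.3, 626.9]: sample 2 = 631.6 > UCL; sample 5 = 633.5 > UCL.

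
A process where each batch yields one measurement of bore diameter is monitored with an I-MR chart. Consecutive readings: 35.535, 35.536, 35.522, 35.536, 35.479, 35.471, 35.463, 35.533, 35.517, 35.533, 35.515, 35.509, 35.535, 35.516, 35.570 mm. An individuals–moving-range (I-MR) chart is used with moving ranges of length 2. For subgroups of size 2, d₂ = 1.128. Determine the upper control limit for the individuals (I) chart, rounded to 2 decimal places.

35.58

X̄ = (35.535 + 35.536 + 35.522 + 35.536 + 35.479 + 35.471 + 35.463 + 35.533 + 35.517 + 35.533 + 35.515 + 35.509 + 35.535 + 35.516 + 35.570) / 15 = 35.5180
Moving ranges: 0.001, 0.014, 0.014, 0.057, 0.008, 0.008, 0.070, 0.016, 0.016, 0.018, 0.006, 0.026, 0.019, 0.054; M̄R̄ = 0.3270 / 14 = 0.0234
UCL = X̄ + 3·M̄R̄/d₂ = 35.5180 + 3 × 0.0234 / 1.128 = 35.5801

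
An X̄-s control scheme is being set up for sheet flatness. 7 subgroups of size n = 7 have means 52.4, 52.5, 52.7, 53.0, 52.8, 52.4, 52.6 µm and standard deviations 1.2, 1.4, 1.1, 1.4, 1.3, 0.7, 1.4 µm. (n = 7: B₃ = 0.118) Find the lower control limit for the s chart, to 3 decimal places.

s̄ = (1.2 + 1.4 + 1.1 + 1.4 + 1.3 + 0.7 + 1.4) / 7 = 1.2143
LCL_s = B₃·s̄ = 0.118 × 1.2143 = 0.1433

0.143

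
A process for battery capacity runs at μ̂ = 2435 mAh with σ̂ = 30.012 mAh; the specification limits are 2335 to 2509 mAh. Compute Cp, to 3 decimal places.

Cp = (USL − LSL) / (6σ̂) = (2509 − 2335) / (6 × 30.012) = 174.0000 / 180.0720 = 0.9663

0.966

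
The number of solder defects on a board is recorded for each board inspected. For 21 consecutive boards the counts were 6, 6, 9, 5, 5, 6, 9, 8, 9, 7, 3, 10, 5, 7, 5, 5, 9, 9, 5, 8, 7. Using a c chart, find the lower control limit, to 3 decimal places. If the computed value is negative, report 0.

c̄ = (6 + 6 + 9 + 5 + 5 + 6 + 9 + 8 + 9 + 7 + 3 + 10 + 5 + 7 + 5 + 5 + 9 + 9 + 5 + 8 + 7) / 21 = 143 / 21 = 6.8095
LCL = c̄ − 3√c̄ = 6.8095 − 3 × 2.6095 = -1.0190 → 0 (cannot be negative)

0.000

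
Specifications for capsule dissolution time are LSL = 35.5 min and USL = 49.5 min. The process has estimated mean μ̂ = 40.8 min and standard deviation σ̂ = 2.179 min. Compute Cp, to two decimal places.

Cp = (USL − LSL) / (6σ̂) = (49.5 − 35.5) / (6 × 2.179) = 14.0000 / 13.0740 = 1.0708

1.07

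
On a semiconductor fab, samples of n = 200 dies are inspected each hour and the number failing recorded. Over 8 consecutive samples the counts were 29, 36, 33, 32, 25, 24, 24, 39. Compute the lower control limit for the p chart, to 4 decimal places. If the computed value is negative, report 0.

0.0752

p̄ = Σdᵢ / (k·n) = 242 / (8 × 200) = 0.15125
LCL = p̄ − 3·√(p̄(1−p̄)/n) = 0.15125 − 3 × 0.02534 = 0.07524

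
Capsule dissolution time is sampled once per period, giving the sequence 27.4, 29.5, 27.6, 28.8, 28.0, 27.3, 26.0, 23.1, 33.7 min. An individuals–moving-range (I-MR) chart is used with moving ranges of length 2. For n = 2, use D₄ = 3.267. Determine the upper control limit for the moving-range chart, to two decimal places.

8.78

Moving ranges: 2.1, 1.9, 1.2, 0.8, 0.7, 1.3, 2.9, 10.6; M̄R̄ = 21.5000 / 8 = 2.6875
UCL_MR = D₄·M̄R̄ = 3.267 × 2.6875 = 8.7801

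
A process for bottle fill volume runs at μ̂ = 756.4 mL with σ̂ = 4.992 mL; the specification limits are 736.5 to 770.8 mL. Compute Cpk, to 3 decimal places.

Cpu = (USL − μ̂) / (3σ̂) = (770.8 − 756.4) / (3 × 4.992) = 0.9615; Cpl = (μ̂ − LSL) / (3σ̂) = (756.4 − 736.5) / (3 × 4.992) = 1.3288; Cpk = min(Cpu, Cpl) = 0.9615

0.962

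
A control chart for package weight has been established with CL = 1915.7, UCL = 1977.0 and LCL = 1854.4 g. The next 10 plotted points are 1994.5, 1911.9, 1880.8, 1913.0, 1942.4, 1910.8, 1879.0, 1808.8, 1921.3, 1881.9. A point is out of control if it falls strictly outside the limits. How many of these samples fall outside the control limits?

Compare each point to [1854.4, 1977.0]: sample 1 = 1994.5 > UCL; sample 8 = 1808.8 < LCL.

2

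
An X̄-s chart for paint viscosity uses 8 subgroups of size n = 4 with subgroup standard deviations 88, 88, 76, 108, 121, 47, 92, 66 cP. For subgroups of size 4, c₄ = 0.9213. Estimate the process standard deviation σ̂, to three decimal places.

93.075

s̄ = (88 + 88 + 76 + 108 + 121 + 47 + 92 + 66) / 8 = 85.7500
σ̂ = s̄ / c₄ = 85.7500 / 0.9213 = 93.0750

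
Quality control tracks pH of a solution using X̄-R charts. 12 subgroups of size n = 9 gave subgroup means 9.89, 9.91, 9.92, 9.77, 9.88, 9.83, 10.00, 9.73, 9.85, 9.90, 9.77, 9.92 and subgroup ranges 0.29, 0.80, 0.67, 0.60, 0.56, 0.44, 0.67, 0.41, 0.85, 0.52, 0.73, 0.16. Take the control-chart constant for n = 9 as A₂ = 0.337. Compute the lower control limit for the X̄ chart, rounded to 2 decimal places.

9.68

X̄̄ = (9.89 + 9.91 + 9.92 + 9.77 + 9.88 + 9.83 + 10.00 + 9.73 + 9.85 + 9.90 + 9.77 + 9.92) / 12 = 118.3700 / 12 = 9.8642
R̄ = (0.29 + 0.80 + 0.67 + 0.60 + 0.56 + 0.44 + 0.67 + 0.41 + 0.85 + 0.52 + 0.73 + 0.16) / 12 = 6.7000 / 12 = 0.5583
LCL = X̄̄ − A₂·R̄ = 9.8642 − 0.337 × 0.5583 = 9.6760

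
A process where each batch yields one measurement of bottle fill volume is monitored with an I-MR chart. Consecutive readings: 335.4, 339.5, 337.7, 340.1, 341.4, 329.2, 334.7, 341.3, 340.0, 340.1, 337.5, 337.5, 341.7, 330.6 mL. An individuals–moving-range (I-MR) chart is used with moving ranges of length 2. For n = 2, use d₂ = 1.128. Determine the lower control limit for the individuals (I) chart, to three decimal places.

326.738

X̄ = (335.4 + 339.5 + 337.7 + 340.1 + 341.4 + 329.2 + 334.7 + 341.3 + 340.0 + 340.1 + 337.5 + 337.5 + 341.7 + 330.6) / 14 = 337.6214
Moving ranges: 4.1, 1.8, 2.4, 1.3, 12.2, 5.5, 6.6, 1.3, 0.1, 2.6, 0.0, 4.2, 11.1; M̄R̄ = 53.2000 / 13 = 4.0923
LCL = X̄ − 3·M̄R̄/d₂ = 337.6214 − 3 × 4.0923 / 1.128 = 326.7376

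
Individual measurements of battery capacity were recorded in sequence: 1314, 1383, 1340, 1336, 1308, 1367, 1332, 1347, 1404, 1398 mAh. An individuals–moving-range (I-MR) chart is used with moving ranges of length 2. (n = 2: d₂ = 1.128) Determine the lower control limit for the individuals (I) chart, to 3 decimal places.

X̄ = (1314 + 1383 + 1340 + 1336 + 1308 + 1367 + 1332 + 1347 + 1404 + 1398) / 10 = 1352.9000
Moving ranges: 69, 43, 4, 28, 59, 35, 15, 57, 6; M̄R̄ = 316.0000 / 9 = 35.1111
LCL = X̄ − 3·M̄R̄/d₂ = 1352.9000 − 3 × 35.1111 / 1.128 = 1259.5194

1259.519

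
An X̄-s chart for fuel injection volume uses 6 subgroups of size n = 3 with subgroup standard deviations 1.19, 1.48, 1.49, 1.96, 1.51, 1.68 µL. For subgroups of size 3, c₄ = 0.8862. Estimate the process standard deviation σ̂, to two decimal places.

s̄ = (1.19 + 1.48 + 1.49 + 1.96 + 1.51 + 1.68) / 6 = 1.5517
σ̂ = s̄ / c₄ = 1.5517 / 0.8862 = 1.7509

1.75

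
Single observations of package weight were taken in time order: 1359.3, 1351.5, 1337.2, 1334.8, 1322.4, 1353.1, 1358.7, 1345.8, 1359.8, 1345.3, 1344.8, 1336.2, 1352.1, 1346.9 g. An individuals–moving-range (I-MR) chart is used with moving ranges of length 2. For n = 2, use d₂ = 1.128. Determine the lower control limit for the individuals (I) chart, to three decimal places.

X̄ = (1359.3 + 1351.5 + 1337.2 + 1334.8 + 1322.4 + 1353.1 + 1358.7 + 1345.8 + 1359.8 + 1345.3 + 1344.8 + 1336.2 + 1352.1 + 1346.9) / 14 = 1346.2786
Moving ranges: 7.8, 14.3, 2.4, 12.4, 30.7, 5.6, 12.9, 14.0, 14.5, 0.5, 8.6, 15.9, 5.2; M̄R̄ = 144.8000 / 13 = 11.1385
LCL = X̄ − 3·M̄R̄/d₂ = 1346.2786 − 3 × 11.1385 / 1.128 = 1316.6550

1316.655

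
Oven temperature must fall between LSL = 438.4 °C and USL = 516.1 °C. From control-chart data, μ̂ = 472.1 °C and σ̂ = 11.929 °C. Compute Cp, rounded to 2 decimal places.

Cp = (USL − LSL) / (6σ̂) = (516.1 − 438.4) / (6 × 11.929) = 77.7000 / 71.5740 = 1.0856

1.09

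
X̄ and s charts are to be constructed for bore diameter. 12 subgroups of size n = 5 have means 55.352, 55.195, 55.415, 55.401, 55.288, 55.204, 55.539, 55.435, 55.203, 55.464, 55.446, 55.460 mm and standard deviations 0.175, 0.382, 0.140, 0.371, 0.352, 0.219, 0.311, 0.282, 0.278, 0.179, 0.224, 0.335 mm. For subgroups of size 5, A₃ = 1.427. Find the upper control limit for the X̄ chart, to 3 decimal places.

55.753

X̄̄ = (55.352 + 55.195 + 55.415 + 55.401 + 55.288 + 55.204 + 55.539 + 55.435 + 55.203 + 55.464 + 55.446 + 55.460) / 12 = 55.3668
s̄ = (0.175 + 0.382 + 0.140 + 0.371 + 0.352 + 0.219 + 0.311 + 0.282 + 0.278 + 0.179 + 0.224 + 0.335) / 12 = 0.2707
UCL = X̄̄ + A₃·s̄ = 55.3668 + 1.427 × 0.2707 = 55.7531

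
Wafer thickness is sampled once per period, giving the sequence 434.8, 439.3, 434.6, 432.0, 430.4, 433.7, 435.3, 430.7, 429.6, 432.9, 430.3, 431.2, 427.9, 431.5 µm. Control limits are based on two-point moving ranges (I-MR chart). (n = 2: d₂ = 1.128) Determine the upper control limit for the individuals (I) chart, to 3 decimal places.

X̄ = (434.8 + 439.3 + 434.6 + 432.0 + 430.4 + 433.7 + 435.3 + 430.7 + 429.6 + 432.9 + 430.3 + 431.2 + 427.9 + 431.5) / 14 = 432.4429
Moving ranges: 4.5, 4.7, 2.6, 1.6, 3.3, 1.6, 4.6, 1.1, 3.3, 2.6, 0.9, 3.3, 3.6; M̄R̄ = 37.7000 / 13 = 2.9000
UCL = X̄ + 3·M̄R̄/d₂ = 432.4429 + 3 × 2.9000 / 1.128 = 440.1556

440.156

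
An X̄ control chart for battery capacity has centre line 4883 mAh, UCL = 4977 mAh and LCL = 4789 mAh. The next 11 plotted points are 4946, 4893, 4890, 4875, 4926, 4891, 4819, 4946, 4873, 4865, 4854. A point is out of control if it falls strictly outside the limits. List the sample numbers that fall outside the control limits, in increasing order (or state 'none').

none

All 11 points lie within [4789, 4977].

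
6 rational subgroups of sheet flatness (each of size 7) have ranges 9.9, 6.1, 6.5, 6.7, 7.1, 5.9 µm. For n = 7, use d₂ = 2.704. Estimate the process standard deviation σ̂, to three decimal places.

2.601

R̄ = (9.9 + 6.1 + 6.5 + 6.7 + 7.1 + 5.9) / 6 = 7.0333
σ̂ = R̄ / d₂ = 7.0333 / 2.704 = 2.6011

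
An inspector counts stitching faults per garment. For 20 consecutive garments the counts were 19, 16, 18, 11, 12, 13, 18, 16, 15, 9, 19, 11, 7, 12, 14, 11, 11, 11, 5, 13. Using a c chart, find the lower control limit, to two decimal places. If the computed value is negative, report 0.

2.21

c̄ = (19 + 16 + 18 + 11 + 12 + 13 + 18 + 16 + 15 + 9 + 19 + 11 + 7 + 12 + 14 + 11 + 11 + 11 + 5 + 13) / 20 = 261 / 20 = 13.0500
LCL = c̄ − 3√c̄ = 13.0500 − 3 × 3.6125 = 2.2126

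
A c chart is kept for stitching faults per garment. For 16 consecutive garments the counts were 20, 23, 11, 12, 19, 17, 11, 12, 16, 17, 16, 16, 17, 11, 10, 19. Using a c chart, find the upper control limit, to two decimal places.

c̄ = (20 + 23 + 11 + 12 + 19 + 17 + 11 + 12 + 16 + 17 + 16 + 16 + 17 + 11 + 10 + 19) / 16 = 247 / 16 = 15.4375
UCL = c̄ + 3√c̄ = 15.4375 + 3 × √15.4375 = 15.4375 + 3 × 3.9291 = 27.2247

27.22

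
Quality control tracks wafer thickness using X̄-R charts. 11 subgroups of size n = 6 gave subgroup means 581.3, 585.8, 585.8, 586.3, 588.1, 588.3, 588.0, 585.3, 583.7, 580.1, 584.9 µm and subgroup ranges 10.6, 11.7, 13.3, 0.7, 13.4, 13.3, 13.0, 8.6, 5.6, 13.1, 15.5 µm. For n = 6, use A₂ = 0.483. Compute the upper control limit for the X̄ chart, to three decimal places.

590.453

X̄̄ = (581.3 + 585.8 + 585.8 + 586.3 + 588.1 + 588.3 + 588.0 + 585.3 + 583.7 + 580.1 + 584.9) / 11 = 6437.6000 / 11 = 585.2364
R̄ = (10.6 + 11.7 + 13.3 + 0.7 + 13.4 + 13.3 + 13.0 + 8.6 + 5.6 + 13.1 + 15.5) / 11 = 118.8000 / 11 = 10.8000
UCL = X̄̄ + A₂·R̄ = 585.2364 + 0.483 × 10.8000 = 590.4528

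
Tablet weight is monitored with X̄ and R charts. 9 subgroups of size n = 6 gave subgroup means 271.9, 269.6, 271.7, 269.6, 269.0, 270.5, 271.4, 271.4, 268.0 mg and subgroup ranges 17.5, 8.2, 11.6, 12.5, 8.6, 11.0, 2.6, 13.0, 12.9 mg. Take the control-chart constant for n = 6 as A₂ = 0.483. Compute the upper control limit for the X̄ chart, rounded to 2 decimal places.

275.60

X̄̄ = (271.9 + 269.6 + 271.7 + 269.6 + 269.0 + 270.5 + 271.4 + 271.4 + 268.0) / 9 = 2433.1000 / 9 = 270.3444
R̄ = (17.5 + 8.2 + 11.6 + 12.5 + 8.6 + 11.0 + 2.6 + 13.0 + 12.9) / 9 = 97.9000 / 9 = 10.8778
UCL = X̄̄ + A₂·R̄ = 270.3444 + 0.483 × 10.8778 = 275.5984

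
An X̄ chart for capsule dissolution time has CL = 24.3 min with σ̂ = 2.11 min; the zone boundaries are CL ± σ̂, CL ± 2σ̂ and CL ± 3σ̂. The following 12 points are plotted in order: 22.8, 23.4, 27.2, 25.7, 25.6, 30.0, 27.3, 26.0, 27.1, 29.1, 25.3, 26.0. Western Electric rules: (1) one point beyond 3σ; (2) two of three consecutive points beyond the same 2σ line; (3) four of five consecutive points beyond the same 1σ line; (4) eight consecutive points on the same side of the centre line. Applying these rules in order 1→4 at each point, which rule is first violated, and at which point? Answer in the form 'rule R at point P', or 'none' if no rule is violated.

rule 3 at point 10

Zone of each point (C = within 1σ̂, B = 1σ̂–2σ̂, A = 2σ̂–3σ̂, * = beyond 3σ̂; sign = side of CL): 1:-C, 2:-C, 3:+B, 4:+C, 5:+C, 6:+A, 7:+B, 8:+C, 9:+B, 10:+A, 11:+C, 12:+C
Rule 3 (four of five consecutive points beyond the same 1σ limit) is satisfied at point 10.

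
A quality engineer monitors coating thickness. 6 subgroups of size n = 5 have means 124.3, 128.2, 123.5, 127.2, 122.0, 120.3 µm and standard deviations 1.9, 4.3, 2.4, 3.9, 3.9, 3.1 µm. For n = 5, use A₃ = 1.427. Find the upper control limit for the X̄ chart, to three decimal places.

X̄̄ = (124.3 + 128.2 + 123.5 + 127.2 + 122.0 + 120.3) / 6 = 124.2500
s̄ = (1.9 + 4.3 + 2.4 + 3.9 + 3.9 + 3.1) / 6 = 3.2500
UCL = X̄̄ + A₃·s̄ = 124.2500 + 1.427 × 3.2500 = 128.8878

128.888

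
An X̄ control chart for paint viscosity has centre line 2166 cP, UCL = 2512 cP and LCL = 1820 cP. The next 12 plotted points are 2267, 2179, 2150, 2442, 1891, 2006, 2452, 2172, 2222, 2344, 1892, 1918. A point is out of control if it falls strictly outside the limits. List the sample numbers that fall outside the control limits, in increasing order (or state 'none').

none

All 12 points lie within [1820, 2512].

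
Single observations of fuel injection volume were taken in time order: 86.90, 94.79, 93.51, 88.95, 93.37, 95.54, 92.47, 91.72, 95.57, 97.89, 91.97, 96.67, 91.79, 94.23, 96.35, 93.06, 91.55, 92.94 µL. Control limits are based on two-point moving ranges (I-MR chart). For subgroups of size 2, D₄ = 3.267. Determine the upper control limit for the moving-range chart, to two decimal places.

Moving ranges: 7.89, 1.28, 4.56, 4.42, 2.17, 3.07, 0.75, 3.85, 2.32, 5.92, 4.70, 4.88, 2.44, 2.12, 3.29, 1.51, 1.39; M̄R̄ = 56.5600 / 17 = 3.3271
UCL_MR = D₄·M̄R̄ = 3.267 × 3.3271 = 10.8695

10.87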